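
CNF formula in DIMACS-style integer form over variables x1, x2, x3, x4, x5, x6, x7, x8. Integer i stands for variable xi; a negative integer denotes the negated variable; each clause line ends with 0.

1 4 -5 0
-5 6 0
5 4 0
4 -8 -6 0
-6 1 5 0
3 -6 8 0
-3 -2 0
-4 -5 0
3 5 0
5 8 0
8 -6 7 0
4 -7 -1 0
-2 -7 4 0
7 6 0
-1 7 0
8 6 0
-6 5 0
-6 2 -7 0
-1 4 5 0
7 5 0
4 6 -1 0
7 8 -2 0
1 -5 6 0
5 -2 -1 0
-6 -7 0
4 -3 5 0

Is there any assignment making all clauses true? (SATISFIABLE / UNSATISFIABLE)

SATISFIABLE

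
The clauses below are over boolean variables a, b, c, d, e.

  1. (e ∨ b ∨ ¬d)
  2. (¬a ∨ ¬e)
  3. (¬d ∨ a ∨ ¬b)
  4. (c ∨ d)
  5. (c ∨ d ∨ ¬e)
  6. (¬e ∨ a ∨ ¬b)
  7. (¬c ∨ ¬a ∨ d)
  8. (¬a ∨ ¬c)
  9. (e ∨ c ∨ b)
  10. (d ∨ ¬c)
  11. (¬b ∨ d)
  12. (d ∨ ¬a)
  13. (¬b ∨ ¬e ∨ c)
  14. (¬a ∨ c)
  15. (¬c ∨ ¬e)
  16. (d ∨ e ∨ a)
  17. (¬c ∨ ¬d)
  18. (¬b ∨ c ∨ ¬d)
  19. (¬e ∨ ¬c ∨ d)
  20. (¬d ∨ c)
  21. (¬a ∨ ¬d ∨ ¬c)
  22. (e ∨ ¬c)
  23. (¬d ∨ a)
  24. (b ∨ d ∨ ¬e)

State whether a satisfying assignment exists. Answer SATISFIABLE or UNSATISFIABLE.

UNSATISFIABLE

d = True:
  propagation gives c=False; an empty clause results — contradiction.
d = False:
  propagation gives c=True; an empty clause results — contradiction.
Every branch closes, so no satisfying assignment exists.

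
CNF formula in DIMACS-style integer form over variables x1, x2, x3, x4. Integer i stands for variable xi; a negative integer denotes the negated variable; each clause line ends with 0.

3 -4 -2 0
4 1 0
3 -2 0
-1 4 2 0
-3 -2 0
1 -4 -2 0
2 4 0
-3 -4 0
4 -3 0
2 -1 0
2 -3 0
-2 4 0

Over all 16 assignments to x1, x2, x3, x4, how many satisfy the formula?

The models are:
  x1=F x2=F x3=F x4=T
That's 1 in total.

1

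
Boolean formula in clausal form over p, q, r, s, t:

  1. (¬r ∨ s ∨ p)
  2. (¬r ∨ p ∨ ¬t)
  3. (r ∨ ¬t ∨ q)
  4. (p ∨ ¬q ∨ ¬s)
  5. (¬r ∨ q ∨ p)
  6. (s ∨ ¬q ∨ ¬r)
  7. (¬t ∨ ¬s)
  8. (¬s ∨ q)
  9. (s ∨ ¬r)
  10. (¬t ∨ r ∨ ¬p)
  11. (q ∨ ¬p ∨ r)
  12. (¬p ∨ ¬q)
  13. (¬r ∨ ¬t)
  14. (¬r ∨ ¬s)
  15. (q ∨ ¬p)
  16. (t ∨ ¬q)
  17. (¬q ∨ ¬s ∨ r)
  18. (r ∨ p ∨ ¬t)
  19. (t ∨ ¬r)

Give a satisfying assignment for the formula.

p=F, q=F, r=F, s=F, t=F

Set p = False and propagate.
Set q = False and propagate.
  then r is forced to False.
  then t is forced to False.
  then s is forced to False.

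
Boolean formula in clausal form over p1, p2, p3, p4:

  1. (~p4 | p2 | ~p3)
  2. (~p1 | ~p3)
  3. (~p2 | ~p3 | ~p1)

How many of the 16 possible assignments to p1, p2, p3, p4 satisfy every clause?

Case analysis on p3 and p1:
  p3=1, p1=1: a clause becomes empty — 0.
  p3=1, p1=0: remaining (p2,p4) ∈ {(0,0); (1,0); (1,1)} — 3.
  p3=0, p1=1: remaining (p2,p4) ∈ {(0,0); (0,1); (1,0); (1,1)} — 4.
  p3=0, p1=0: remaining (p2,p4) ∈ {(0,0); (0,1); (1,0); (1,1)} — 4.
Total: 0 + 3 + 4 + 4 = 11.

11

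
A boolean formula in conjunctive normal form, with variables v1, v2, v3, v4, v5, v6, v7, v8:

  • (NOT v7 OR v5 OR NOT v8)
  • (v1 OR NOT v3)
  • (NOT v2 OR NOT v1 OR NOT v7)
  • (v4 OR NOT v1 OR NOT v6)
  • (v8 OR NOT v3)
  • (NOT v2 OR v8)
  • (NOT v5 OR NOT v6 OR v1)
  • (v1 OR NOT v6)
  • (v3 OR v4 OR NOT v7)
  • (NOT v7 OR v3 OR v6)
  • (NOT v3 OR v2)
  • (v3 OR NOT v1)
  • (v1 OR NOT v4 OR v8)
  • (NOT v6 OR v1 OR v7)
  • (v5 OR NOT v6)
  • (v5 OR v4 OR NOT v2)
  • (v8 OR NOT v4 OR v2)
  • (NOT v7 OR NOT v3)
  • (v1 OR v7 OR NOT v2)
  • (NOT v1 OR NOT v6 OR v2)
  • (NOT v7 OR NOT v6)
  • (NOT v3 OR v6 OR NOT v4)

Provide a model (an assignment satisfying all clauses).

v1=False, v2=False, v3=False, v4=False, v5=True, v6=False, v7=False, v8=False

Branch on v1: take v1 = False.
  then v3 is forced to False.
  then v6 is forced to False.
  then v7 is forced to False.
  then v2 is forced to False.
Set v4 = False and propagate.
v5, v8 are now unconstrained; take v5 = True, v8 = False.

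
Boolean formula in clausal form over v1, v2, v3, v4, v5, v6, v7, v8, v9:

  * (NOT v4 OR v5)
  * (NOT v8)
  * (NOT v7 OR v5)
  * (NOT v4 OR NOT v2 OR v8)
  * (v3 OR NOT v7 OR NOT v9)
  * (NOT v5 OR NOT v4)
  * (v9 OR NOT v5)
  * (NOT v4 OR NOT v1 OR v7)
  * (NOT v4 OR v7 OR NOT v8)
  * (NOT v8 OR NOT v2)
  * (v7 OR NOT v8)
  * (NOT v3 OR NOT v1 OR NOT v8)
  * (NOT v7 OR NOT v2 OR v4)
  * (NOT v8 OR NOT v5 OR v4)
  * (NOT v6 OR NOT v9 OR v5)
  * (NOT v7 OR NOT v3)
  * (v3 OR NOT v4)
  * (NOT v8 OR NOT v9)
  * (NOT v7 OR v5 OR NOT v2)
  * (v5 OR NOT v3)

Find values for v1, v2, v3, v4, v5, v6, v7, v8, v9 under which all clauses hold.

v1 = T, v2 = T, v3 = F, v4 = F, v5 = T, v6 = F, v7 = F, v8 = F, v9 = T

(NOT v8) is a unit clause, so v8 = False.
Pure literal: v6 appears only negated; assign v6 = False.
Try v1 = True.
Try v2 = True.
  then v4 is forced to False.
  then v7 is forced to False.
Branch on v3: take v3 = False.
The remaining clauses are satisfied by v5 = True, v9 = True.
Every clause has at least one true literal under this assignment.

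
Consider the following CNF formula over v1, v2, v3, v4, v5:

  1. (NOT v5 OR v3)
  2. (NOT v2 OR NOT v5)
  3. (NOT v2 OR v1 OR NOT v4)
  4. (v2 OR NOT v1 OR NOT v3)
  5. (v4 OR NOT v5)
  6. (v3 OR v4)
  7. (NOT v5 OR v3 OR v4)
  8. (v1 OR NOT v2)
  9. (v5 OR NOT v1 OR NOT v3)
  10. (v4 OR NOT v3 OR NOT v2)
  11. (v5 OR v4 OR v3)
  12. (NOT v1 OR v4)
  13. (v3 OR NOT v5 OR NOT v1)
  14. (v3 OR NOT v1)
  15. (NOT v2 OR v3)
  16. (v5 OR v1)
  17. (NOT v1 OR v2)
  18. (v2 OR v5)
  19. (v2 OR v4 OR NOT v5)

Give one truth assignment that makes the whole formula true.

Set v1 = False and propagate.
  then v2 is forced to False.
  then v5 is forced to True.
  then v3 is forced to True.
  then v4 is forced to True.
Check each clause:
  1. (NOT v5 OR v3) — v3 is true.
  2. (NOT v5 OR NOT v2) — NOT v2 is true.
  3. (NOT v4 OR NOT v2 OR v1) — NOT v2 is true.
  4. (NOT v1 OR v2 OR NOT v3) — NOT v1 is true.
  5. (NOT v5 OR v4) — v4 is true.
  6. (v3 OR v4) — v3 is true.
  7. (v4 OR v3 OR NOT v5) — v3 is true.
  8. (NOT v2 OR v1) — NOT v2 is true.
  9. (NOT v3 OR v5 OR NOT v1) — v5 is true.
  10. (v4 OR NOT v2 OR NOT v3) — v4 is true.
  11. (v4 OR v5 OR v3) — v3 is true.
  12. (v4 OR NOT v1) — v4 is true.
  13. (NOT v1 OR NOT v5 OR v3) — v3 is true.
  14. (v3 OR NOT v1) — v3 is true.
  15. (v3 OR NOT v2) — v3 is true.
  16. (v1 OR v5) — v5 is true.
  17. (NOT v1 OR v2) — NOT v1 is true.
  18. (v2 OR v5) — v5 is true.
  19. (NOT v5 OR v2 OR v4) — v4 is true.

v1 = False, v2 = False, v3 = True, v4 = True, v5 = True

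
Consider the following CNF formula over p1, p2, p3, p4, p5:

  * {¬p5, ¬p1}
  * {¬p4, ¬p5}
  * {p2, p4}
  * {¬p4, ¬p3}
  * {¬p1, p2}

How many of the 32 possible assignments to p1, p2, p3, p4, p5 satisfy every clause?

Split on p4, then p1.
  p4=1, p1=1: remaining (p2,p3,p5) ∈ {(1,0,0)} — 1.
  p4=1, p1=0: remaining (p2,p3,p5) ∈ {(0,0,0); (1,0,0)} — 2.
  p4=0, p1=1: remaining (p2,p3,p5) ∈ {(1,0,0); (1,1,0)} — 2.
  p4=0, p1=0: remaining (p2,p3,p5) ∈ {(1,0,0); (1,0,1); (1,1,0); (1,1,1)} — 4.
Total: 1 + 2 + 2 + 4 = 9.

9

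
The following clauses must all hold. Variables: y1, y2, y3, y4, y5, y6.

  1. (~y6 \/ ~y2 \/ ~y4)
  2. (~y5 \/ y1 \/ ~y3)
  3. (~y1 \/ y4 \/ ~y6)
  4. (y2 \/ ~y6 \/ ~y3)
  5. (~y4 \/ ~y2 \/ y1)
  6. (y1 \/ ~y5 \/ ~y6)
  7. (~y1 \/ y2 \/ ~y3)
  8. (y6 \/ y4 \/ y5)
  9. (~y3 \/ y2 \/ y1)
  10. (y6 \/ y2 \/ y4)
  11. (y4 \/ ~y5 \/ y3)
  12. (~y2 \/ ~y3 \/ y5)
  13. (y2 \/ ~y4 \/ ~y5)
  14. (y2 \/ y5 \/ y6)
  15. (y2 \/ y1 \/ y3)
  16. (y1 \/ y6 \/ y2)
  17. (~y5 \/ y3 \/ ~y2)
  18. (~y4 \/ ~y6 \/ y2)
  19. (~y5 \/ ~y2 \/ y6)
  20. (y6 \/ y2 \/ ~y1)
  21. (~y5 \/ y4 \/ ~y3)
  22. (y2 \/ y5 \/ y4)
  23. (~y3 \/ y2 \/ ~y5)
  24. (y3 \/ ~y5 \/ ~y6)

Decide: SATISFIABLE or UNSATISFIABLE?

SATISFIABLE

Set y1 = True and propagate.
Branch on y2: take y2 = True.
Try y3 = False.
  then y5 is forced to False.
The remaining clauses are satisfied by y4 = True, y6 = False.
So y1 = True, y2 = True, y3 = False, y4 = True, y5 = False, y6 = False is a satisfying assignment.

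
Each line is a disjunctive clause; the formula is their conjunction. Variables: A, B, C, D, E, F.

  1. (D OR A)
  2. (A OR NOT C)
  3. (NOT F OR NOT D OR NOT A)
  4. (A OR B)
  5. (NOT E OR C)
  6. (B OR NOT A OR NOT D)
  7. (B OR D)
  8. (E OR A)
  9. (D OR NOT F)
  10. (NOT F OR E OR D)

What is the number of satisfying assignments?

6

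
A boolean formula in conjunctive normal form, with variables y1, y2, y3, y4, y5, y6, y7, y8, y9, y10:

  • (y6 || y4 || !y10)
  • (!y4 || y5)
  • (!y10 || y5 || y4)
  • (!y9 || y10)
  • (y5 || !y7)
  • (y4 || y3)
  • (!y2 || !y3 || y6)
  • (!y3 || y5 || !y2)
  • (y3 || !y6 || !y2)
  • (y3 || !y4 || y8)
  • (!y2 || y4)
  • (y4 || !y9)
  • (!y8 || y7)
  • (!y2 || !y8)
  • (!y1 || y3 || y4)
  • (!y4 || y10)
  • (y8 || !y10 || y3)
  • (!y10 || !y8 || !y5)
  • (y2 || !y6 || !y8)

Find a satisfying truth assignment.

y1 = True, y2 = False, y3 = True, y4 = True, y5 = True, y6 = False, y7 = True, y8 = False, y9 = False, y10 = True

Check each clause:
  1. (!y10 || y4 || y6) — y4 is true.
  2. (!y4 || y5) — y5 is true.
  3. (y4 || y5 || !y10) — y4 is true.
  4. (!y9 || y10) — y10 is true.
  5. (y5 || !y7) — y5 is true.
  6. (y3 || y4) — y3 is true.
  7. (!y3 || !y2 || y6) — !y2 is true.
  8. (!y2 || y5 || !y3) — y5 is true.
  9. (!y6 || y3 || !y2) — !y6 is true.
  10. (!y4 || y3 || y8) — y3 is true.
  11. (y4 || !y2) — y4 is true.
  12. (!y9 || y4) — y4 is true.
  13. (!y8 || y7) — !y8 is true.
  14. (!y8 || !y2) — !y8 is true.
  15. (y3 || y4 || !y1) — y3 is true.
  16. (y10 || !y4) — y10 is true.
  17. (y8 || y3 || !y10) — y3 is true.
  18. (!y5 || !y8 || !y10) — !y8 is true.
  19. (!y6 || !y8 || y2) — !y8 is true.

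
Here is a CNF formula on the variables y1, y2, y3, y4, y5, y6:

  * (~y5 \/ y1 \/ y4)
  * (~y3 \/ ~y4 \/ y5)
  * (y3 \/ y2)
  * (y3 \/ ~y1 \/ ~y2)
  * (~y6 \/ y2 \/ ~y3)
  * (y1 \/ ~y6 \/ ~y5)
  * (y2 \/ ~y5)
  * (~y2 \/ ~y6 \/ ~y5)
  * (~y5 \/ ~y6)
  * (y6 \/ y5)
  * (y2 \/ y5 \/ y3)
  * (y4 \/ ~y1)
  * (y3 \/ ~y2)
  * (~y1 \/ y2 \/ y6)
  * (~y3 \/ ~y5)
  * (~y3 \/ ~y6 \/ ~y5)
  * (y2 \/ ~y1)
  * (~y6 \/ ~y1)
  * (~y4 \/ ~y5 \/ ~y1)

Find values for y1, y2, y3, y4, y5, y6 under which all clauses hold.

y1=False  y2=True  y3=True  y4=False  y5=False  y6=True

Set y1 = False and propagate.
Try y2 = True.
  then y3 is forced to True.
  then y5 is forced to False.
  then y4 is forced to False.
  then y6 is forced to True.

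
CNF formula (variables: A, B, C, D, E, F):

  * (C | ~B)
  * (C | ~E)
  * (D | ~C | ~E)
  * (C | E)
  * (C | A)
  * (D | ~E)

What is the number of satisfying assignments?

24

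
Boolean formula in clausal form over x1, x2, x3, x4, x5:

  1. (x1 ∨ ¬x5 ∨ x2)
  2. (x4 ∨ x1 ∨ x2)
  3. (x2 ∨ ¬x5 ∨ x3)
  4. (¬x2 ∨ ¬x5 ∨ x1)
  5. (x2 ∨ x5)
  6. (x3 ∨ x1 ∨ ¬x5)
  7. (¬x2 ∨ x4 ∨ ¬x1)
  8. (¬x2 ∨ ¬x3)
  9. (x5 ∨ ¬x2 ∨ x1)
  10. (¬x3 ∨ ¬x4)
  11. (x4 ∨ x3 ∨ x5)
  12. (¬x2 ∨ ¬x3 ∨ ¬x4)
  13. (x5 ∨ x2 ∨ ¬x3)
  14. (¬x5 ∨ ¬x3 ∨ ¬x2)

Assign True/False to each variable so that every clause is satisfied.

x1=True  x2=True  x3=False  x4=True  x5=True

Branch on x1: take x1 = True.
Try x2 = True.
  then x4 is forced to True.
  then x3 is forced to False.
x5 is now unconstrained; take x5 = True.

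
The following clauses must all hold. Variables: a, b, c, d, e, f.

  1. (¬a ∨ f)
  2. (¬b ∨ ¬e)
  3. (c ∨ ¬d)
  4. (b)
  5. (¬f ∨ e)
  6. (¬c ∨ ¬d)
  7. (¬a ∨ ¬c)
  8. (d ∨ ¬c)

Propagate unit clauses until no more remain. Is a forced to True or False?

False

(b) stands alone — b = True.
From (¬b ∨ ¬e) and b = True: e = False.
(¬f ∨ e): since e = False, the clause reduces to (¬f). f = False.
(¬a ∨ f) with f = False leaves only ¬a, so a = False.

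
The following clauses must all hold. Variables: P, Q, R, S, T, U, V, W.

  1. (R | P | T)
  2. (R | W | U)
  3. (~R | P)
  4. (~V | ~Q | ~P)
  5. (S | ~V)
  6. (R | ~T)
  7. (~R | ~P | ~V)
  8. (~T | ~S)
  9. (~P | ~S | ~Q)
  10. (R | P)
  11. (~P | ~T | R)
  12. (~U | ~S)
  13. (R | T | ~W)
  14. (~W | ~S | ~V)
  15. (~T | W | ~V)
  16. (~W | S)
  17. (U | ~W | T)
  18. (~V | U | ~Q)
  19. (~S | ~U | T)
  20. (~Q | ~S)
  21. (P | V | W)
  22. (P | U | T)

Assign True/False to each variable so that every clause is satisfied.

Pure literal: Q appears only negated; assign Q = False.
Try P = True.
Branch on R: take R = True.
  then V is forced to False.
Branch on S: take S = False.
  then W is forced to False.
T, U are now unconstrained; take T = False, U = True.
Every clause has at least one true literal under this assignment.

P=True, Q=False, R=True, S=False, T=False, U=True, V=False, W=False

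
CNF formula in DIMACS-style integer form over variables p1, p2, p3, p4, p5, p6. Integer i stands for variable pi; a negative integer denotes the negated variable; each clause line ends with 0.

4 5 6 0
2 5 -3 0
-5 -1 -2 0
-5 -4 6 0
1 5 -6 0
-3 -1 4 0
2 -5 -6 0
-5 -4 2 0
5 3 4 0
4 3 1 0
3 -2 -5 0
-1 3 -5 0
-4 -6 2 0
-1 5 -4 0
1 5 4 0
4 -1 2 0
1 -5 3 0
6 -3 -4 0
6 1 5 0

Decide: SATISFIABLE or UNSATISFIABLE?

Set p1 = False and propagate.
Branch on p2: take p2 = True.
Branch on p3: take p3 = True.
The remaining clauses are satisfied by p4 = True, p5 = True, p6 = True.
So p1 = False, p2 = True, p3 = True, p4 = True, p5 = True, p6 = True is a satisfying assignment.

SATISFIABLE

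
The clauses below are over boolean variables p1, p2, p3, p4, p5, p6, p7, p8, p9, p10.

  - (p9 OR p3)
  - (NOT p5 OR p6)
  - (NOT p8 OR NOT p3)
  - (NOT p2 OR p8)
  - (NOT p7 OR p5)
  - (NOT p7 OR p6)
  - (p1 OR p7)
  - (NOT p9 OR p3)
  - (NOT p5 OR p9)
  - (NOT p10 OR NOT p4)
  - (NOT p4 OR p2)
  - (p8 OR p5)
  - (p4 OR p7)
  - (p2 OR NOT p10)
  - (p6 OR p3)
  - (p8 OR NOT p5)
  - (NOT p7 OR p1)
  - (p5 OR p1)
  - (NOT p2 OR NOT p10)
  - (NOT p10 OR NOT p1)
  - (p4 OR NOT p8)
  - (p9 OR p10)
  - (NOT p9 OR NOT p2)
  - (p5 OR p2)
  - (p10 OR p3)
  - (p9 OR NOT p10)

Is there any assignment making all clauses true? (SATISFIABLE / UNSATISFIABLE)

UNSATISFIABLE

p5 = True:
  propagation gives p6=True, p9=True, p3=True, p8=False; an empty clause results — contradiction.
p5 = False:
  propagation gives p7=False, p1=True, p8=True, p3=False; an empty clause results — contradiction.
Every branch closes, so no satisfying assignment exists.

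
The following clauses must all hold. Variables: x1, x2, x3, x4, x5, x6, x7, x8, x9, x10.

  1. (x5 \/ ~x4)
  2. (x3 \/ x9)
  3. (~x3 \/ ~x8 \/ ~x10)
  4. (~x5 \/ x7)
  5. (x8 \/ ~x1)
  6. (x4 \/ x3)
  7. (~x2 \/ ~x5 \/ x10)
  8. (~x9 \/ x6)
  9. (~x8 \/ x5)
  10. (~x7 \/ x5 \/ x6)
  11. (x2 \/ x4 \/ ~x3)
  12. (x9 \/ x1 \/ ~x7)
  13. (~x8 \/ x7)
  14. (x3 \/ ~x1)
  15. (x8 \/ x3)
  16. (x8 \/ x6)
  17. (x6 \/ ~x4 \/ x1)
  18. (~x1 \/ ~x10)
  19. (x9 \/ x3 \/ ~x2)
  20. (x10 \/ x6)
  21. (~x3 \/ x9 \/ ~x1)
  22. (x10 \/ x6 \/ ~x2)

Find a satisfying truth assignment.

x1 = 0, x2 = 1, x3 = 1, x4 = 0, x5 = 0, x6 = 1, x7 = 0, x8 = 0, x9 = 0, x10 = 0

Pure literal: x6 appears only positively; assign x6 = True.
Branch on x1: take x1 = False.
Set x2 = True and propagate.
For the remaining variables, x3 = True, x4 = False, x5 = False, x7 = False, x8 = False, x9 = False, x10 = False works.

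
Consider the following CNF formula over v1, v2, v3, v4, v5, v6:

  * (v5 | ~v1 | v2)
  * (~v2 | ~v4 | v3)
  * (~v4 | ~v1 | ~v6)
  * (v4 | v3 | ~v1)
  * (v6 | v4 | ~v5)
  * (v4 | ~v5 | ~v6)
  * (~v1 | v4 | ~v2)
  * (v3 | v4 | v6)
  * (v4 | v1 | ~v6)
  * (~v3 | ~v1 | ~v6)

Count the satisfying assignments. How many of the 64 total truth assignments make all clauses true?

Split on v4, then v1.
  v4=1, v1=1: remaining (v2,v3,v5,v6) ∈ {(0,0,1,0); (0,1,1,0); (1,1,0,0); (1,1,1,0)} — 4.
  v4=1, v1=0: v5, v6 free; 3 ways for (v2,v3) × 2^2 = 12.
  v4=0, v1=1: a clause becomes empty — 0.
  v4=0, v1=0: remaining (v2,v3,v5,v6) ∈ {(0,1,0,0); (1,1,0,0)} — 2.
Total: 4 + 12 + 0 + 2 = 18.

18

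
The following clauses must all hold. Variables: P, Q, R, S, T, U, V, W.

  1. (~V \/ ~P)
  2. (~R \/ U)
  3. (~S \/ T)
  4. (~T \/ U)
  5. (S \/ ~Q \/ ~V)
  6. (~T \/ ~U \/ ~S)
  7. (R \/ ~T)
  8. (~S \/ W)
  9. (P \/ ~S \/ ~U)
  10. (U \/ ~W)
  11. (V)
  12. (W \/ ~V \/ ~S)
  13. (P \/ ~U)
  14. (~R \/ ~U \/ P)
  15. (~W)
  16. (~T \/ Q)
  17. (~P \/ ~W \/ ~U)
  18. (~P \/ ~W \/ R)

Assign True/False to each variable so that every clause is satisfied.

Unit propagation: (V) forces V = True.
(~P) is a unit clause, so P = False.
Unit propagation: (~U) forces U = False.
The clause (~R) is unit: R must be False.
(~T) is a unit clause, so T = False.
The clause (~S) is unit: S must be False.
Unit propagation: (~Q) forces Q = False.
The clause (~W) is unit: W must be False.

P=False, Q=False, R=False, S=False, T=False, U=False, V=True, W=False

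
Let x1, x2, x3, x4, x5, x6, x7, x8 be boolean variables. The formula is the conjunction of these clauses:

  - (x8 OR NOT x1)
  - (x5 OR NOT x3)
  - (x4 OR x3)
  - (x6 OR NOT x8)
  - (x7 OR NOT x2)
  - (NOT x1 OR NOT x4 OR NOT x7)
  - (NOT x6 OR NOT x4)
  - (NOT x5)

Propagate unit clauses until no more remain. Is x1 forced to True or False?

False

(NOT x5) is a unit clause: x5 = False.
(NOT x3 OR x5): since x5 = False, the clause reduces to (NOT x3). x3 = False.
(x3 OR x4) with x3 = False leaves only x4, so x4 = True.
(NOT x4 OR NOT x6): since x4 = True, the clause reduces to (NOT x6). x6 = False.
From (NOT x8 OR x6) and x6 = False: x8 = False.
In (x8 OR NOT x1), x8 is now false; NOT x1 must hold, so x1 = False.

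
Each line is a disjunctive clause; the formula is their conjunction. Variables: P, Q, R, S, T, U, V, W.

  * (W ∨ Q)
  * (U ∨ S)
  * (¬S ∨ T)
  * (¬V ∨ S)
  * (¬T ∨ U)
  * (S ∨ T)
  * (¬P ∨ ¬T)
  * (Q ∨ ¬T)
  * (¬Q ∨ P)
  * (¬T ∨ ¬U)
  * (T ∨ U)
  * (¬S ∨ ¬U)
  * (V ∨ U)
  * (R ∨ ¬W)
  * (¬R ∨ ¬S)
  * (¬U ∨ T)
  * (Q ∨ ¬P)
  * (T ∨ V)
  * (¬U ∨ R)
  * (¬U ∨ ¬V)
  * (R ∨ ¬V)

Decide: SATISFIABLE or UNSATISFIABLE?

UNSATISFIABLE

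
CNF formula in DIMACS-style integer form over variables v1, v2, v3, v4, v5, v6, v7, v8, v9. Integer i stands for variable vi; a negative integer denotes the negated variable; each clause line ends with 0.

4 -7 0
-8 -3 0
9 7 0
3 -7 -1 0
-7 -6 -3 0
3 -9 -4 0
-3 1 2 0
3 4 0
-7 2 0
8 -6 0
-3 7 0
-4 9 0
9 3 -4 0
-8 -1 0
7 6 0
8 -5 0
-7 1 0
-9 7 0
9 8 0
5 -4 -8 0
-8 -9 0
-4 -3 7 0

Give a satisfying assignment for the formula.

Pure literal: v2 appears only positively; assign v2 = True.
Branch on v1: take v1 = True.
  then v8 is forced to False.
  then v6 is forced to False.
  then v7 is forced to True.
  then v4 is forced to True.
  then v3 is forced to True.
  then v9 is forced to True.
  then v5 is forced to False.
Check each clause:
  1. (~v7 | v4) — v4 is true.
  2. (~v8 | ~v3) — ~v8 is true.
  3. (v7 | v9) — v9 is true.
  4. (~v1 | ~v7 | v3) — v3 is true.
  5. (~v7 | ~v6 | ~v3) — ~v6 is true.
  6. (v3 | ~v4 | ~v9) — v3 is true.
  7. (v1 | ~v3 | v2) — v1 is true.
  8. (v4 | v3) — v3 is true.
  9. (~v7 | v2) — v2 is true.
  10. (v8 | ~v6) — ~v6 is true.
  11. (v7 | ~v3) — v7 is true.
  12. (v9 | ~v4) — v9 is true.
  13. (v3 | v9 | ~v4) — v9 is true.
  14. (~v8 | ~v1) — ~v8 is true.
  15. (v7 | v6) — v7 is true.
  16. (~v5 | v8) — ~v5 is true.
  17. (v1 | ~v7) — v1 is true.
  18. (~v9 | v7) — v7 is true.
  19. (v9 | v8) — v9 is true.
  20. (v5 | ~v8 | ~v4) — ~v8 is true.
  21. (~v9 | ~v8) — ~v8 is true.
  22. (~v3 | ~v4 | v7) — v7 is true.

v1 = 1  v2 = 1  v3 = 1  v4 = 1  v5 = 0  v6 = 0  v7 = 1  v8 = 0  v9 = 1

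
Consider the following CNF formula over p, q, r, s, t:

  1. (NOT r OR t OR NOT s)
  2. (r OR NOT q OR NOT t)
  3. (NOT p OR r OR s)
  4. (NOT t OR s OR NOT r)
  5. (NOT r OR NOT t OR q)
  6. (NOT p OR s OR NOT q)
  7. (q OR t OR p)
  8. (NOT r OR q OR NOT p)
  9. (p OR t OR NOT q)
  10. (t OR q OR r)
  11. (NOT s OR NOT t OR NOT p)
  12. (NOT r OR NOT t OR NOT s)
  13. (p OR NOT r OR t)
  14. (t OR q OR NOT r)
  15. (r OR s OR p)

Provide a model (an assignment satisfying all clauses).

p = True  q = True  r = False  s = True  t = False

Check each clause:
  1. (NOT r OR NOT s OR t) — NOT r is true.
  2. (NOT q OR NOT t OR r) — NOT t is true.
  3. (r OR NOT p OR s) — s is true.
  4. (NOT t OR NOT r OR s) — NOT t is true.
  5. (NOT t OR NOT r OR q) — q is true.
  6. (NOT p OR NOT q OR s) — s is true.
  7. (t OR p OR q) — p is true.
  8. (NOT p OR NOT r OR q) — q is true.
  9. (NOT q OR t OR p) — p is true.
  10. (q OR t OR r) — q is true.
  11. (NOT p OR NOT s OR NOT t) — NOT t is true.
  12. (NOT s OR NOT t OR NOT r) — NOT t is true.
  13. (p OR t OR NOT r) — NOT r is true.
  14. (NOT r OR q OR t) — q is true.
  15. (s OR p OR r) — p is true.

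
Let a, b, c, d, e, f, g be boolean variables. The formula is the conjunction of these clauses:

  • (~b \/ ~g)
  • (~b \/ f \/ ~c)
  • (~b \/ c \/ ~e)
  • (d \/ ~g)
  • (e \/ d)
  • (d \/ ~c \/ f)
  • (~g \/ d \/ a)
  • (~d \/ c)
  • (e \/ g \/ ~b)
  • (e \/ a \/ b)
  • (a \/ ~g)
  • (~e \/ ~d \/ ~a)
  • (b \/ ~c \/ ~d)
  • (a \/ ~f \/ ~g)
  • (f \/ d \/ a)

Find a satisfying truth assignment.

Branch on a: take a = False.
  then g is forced to False.
Branch on b: take b = False.
  then e is forced to True.
The remaining clauses are satisfied by c = False, d = False, f = True.
Check each clause:
  1. (~b \/ ~g) — ~g is true.
  2. (f \/ ~b \/ ~c) — ~c is true.
  3. (c \/ ~b \/ ~e) — ~b is true.
  4. (d \/ ~g) — ~g is true.
  5. (e \/ d) — e is true.
  6. (f \/ d \/ ~c) — ~c is true.
  7. (d \/ ~g \/ a) — ~g is true.
  8. (~d \/ c) — ~d is true.
  9. (~b \/ e \/ g) — e is true.
  10. (b \/ a \/ e) — e is true.
  11. (a \/ ~g) — ~g is true.
  12. (~d \/ ~a \/ ~e) — ~d is true.
  13. (b \/ ~d \/ ~c) — ~d is true.
  14. (~f \/ a \/ ~g) — ~g is true.
  15. (d \/ a \/ f) — f is true.

a = F  b = F  c = F  d = F  e = T  f = T  g = F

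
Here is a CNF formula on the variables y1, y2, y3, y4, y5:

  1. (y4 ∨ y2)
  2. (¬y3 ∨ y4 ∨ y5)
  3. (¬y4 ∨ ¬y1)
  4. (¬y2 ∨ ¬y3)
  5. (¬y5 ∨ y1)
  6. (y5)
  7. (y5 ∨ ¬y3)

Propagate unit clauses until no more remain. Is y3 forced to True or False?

False

(y5) is a unit clause: y5 = True.
From (y1 ∨ ¬y5) and y5 = True: y1 = True.
In (¬y4 ∨ ¬y1), ¬y1 is now false; ¬y4 must hold, so y4 = False.
In (y2 ∨ y4), y4 is now false; y2 must hold, so y2 = True.
(¬y3 ∨ ¬y2): since y2 = True, the clause reduces to (¬y3). y3 = False.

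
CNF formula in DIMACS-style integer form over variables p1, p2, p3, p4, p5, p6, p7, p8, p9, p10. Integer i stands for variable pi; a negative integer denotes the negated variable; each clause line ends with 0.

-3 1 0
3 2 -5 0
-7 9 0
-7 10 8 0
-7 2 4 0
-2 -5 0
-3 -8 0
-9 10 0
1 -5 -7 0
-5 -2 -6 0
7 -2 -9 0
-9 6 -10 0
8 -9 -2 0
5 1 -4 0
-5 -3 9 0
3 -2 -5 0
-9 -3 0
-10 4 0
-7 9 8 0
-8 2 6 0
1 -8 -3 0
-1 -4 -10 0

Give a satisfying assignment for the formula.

p1=True, p2=True, p3=False, p4=False, p5=False, p6=True, p7=False, p8=True, p9=False, p10=False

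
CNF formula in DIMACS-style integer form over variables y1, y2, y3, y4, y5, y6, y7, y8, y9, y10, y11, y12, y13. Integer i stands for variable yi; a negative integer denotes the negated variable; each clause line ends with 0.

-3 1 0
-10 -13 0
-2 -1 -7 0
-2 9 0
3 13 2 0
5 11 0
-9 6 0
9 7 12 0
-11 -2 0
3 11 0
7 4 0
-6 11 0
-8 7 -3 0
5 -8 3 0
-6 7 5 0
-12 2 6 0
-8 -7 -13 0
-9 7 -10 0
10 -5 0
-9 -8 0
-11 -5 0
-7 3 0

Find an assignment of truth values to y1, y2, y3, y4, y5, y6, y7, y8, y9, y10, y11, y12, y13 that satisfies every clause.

y1 = T, y2 = F, y3 = T, y4 = F, y5 = F, y6 = F, y7 = T, y8 = F, y9 = F, y10 = T, y11 = T, y12 = F, y13 = F

Pure literal: y8 appears only negated; assign y8 = False.
Try y1 = True.
Branch on y2: take y2 = False.
The remaining clauses are satisfied by y3 = True, y4 = False, y5 = False, y6 = False, y7 = True, y9 = False, y10 = True, y11 = True, y12 = False, y13 = False.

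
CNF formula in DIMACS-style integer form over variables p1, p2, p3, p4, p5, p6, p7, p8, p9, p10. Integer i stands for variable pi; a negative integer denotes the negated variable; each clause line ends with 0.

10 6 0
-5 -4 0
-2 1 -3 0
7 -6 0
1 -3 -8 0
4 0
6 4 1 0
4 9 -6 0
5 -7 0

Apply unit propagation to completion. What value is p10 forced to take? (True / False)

True

(p4) stands alone — p4 = True.
From (NOT p5 OR NOT p4) and p4 = True: p5 = False.
From (NOT p7 OR p5) and p5 = False: p7 = False.
(NOT p6 OR p7) with p7 = False leaves only NOT p6, so p6 = False.
(p6 OR p10) with p6 = False leaves only p10, so p10 = True.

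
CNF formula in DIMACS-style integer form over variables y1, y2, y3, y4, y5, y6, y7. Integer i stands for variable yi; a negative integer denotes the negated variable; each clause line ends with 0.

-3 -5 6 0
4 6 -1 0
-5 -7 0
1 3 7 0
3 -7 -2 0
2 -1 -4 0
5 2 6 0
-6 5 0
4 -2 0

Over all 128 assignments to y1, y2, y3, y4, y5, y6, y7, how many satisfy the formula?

13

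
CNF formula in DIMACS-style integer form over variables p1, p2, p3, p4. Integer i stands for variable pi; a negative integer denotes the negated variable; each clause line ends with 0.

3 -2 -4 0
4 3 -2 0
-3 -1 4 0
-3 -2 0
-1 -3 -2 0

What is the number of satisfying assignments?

7

Case analysis on p3 and p2:
  p3=1, p2=1: a clause becomes empty — 0.
  p3=1, p2=0: remaining (p1,p4) ∈ {(0,0); (0,1); (1,1)} — 3.
  p3=0, p2=1: a clause becomes empty — 0.
  p3=0, p2=0: remaining (p1,p4) ∈ {(0,0); (0,1); (1,0); (1,1)} — 4.
Total: 0 + 3 + 0 + 4 = 7.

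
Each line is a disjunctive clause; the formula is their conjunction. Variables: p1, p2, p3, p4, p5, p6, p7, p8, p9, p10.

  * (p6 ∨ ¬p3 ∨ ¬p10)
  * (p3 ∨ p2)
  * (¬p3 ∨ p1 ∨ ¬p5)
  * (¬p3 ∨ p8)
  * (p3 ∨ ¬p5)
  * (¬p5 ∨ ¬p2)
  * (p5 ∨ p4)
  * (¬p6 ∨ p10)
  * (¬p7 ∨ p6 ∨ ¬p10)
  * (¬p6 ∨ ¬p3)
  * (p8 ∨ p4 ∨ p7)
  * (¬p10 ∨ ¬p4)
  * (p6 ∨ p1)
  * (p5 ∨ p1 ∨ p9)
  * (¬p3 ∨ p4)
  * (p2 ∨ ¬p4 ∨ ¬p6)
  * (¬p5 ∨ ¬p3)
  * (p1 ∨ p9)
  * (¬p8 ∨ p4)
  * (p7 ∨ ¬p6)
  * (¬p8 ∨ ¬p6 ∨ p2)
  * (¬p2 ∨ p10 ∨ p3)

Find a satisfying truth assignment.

p1 = T, p2 = T, p3 = T, p4 = T, p5 = F, p6 = F, p7 = F, p8 = T, p9 = F, p10 = F

Check each clause:
  1. (p6 ∨ ¬p3 ∨ ¬p10) — ¬p10 is true.
  2. (p3 ∨ p2) — p2 is true.
  3. (¬p5 ∨ ¬p3 ∨ p1) — p1 is true.
  4. (¬p3 ∨ p8) — p8 is true.
  5. (¬p5 ∨ p3) — p3 is true.
  6. (¬p5 ∨ ¬p2) — ¬p5 is true.
  7. (p4 ∨ p5) — p4 is true.
  8. (p10 ∨ ¬p6) — ¬p6 is true.
  9. (p6 ∨ ¬p7 ∨ ¬p10) — ¬p7 is true.
  10. (¬p6 ∨ ¬p3) — ¬p6 is true.
  11. (p4 ∨ p7 ∨ p8) — p8 is true.
  12. (¬p4 ∨ ¬p10) — ¬p10 is true.
  13. (p6 ∨ p1) — p1 is true.
  14. (p1 ∨ p9 ∨ p5) — p1 is true.
  15. (p4 ∨ ¬p3) — p4 is true.
  16. (p2 ∨ ¬p6 ∨ ¬p4) — ¬p6 is true.
  17. (¬p3 ∨ ¬p5) — ¬p5 is true.
  18. (p1 ∨ p9) — p1 is true.
  19. (¬p8 ∨ p4) — p4 is true.
  20. (p7 ∨ ¬p6) — ¬p6 is true.
  21. (¬p6 ∨ p2 ∨ ¬p8) — p2 is true.
  22. (p10 ∨ ¬p2 ∨ p3) — p3 is true.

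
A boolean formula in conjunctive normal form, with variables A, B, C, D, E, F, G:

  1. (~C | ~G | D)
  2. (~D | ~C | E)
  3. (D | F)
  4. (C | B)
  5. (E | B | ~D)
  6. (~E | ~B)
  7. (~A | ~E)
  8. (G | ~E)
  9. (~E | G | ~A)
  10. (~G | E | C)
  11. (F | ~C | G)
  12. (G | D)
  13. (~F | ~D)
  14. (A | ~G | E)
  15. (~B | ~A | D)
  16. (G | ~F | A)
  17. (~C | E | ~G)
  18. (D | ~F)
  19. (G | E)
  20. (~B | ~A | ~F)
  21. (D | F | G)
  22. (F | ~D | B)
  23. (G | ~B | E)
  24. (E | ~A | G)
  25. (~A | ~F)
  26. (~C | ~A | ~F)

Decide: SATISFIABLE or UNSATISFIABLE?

UNSATISFIABLE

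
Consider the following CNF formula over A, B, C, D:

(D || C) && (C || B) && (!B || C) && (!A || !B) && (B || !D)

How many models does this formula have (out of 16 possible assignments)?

4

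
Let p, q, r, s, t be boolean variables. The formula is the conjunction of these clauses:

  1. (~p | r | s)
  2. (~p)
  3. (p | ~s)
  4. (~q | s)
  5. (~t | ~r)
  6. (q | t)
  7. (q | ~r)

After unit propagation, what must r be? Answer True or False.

False

Unit clause (~p) sets p = False.
From (~s | p) and p = False: s = False.
In (s | ~q), s is now false; ~q must hold, so q = False.
(t | q): since q = False, the clause reduces to (t). t = True.
(~r | ~t) with t = True leaves only ~r, so r = False.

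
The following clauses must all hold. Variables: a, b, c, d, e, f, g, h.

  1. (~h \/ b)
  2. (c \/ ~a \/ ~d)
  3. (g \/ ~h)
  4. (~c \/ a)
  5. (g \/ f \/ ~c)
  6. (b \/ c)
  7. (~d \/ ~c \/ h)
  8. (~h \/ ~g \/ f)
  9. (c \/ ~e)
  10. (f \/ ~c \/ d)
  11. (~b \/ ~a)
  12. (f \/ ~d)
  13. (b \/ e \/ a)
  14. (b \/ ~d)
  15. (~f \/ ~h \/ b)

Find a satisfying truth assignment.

a=False, b=True, c=False, d=True, e=False, f=True, g=True, h=False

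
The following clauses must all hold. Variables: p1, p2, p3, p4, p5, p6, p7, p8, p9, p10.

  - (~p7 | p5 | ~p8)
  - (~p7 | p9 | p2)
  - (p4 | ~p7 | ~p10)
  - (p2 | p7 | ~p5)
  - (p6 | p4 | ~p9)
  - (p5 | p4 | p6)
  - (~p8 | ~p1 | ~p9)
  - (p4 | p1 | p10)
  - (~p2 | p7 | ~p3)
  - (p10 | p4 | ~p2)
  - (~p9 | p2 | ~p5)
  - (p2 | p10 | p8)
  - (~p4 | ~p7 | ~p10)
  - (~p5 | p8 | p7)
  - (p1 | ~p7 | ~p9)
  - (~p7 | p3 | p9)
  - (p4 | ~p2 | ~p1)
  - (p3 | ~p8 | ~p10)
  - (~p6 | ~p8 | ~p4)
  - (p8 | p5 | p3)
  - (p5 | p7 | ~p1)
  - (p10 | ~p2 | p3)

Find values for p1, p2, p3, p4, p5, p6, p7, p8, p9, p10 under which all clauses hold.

Set p1 = True and propagate.
For the remaining variables, p2 = True, p3 = True, p4 = True, p5 = False, p6 = False, p7 = True, p8 = False, p9 = False, p10 = False works.
Every clause has at least one true literal under this assignment.
Check each clause:
  1. (p5 | ~p8 | ~p7) — ~p8 is true.
  2. (p9 | ~p7 | p2) — p2 is true.
  3. (p4 | ~p10 | ~p7) — p4 is true.
  4. (p7 | p2 | ~p5) — p2 is true.
  5. (p4 | p6 | ~p9) — p4 is true.
  6. (p5 | p4 | p6) — p4 is true.
  7. (~p1 | ~p9 | ~p8) — ~p8 is true.
  8. (p10 | p1 | p4) — p1 is true.
  9. (p7 | ~p2 | ~p3) — p7 is true.
  10. (p10 | ~p2 | p4) — p4 is true.
  11. (~p5 | ~p9 | p2) — p2 is true.
  12. (p8 | p2 | p10) — p2 is true.
  13. (~p4 | ~p10 | ~p7) — ~p10 is true.
  14. (p7 | ~p5 | p8) — ~p5 is true.
  15. (p1 | ~p9 | ~p7) — p1 is true.
  16. (p9 | ~p7 | p3) — p3 is true.
  17. (p4 | ~p2 | ~p1) — p4 is true.
  18. (p3 | ~p10 | ~p8) — ~p8 is true.
  19. (~p8 | ~p4 | ~p6) — ~p8 is true.
  20. (p8 | p3 | p5) — p3 is true.
  21. (p7 | p5 | ~p1) — p7 is true.
  22. (p10 | p3 | ~p2) — p3 is true.

p1 = True, p2 = True, p3 = True, p4 = True, p5 = False, p6 = False, p7 = True, p8 = False, p9 = False, p10 = False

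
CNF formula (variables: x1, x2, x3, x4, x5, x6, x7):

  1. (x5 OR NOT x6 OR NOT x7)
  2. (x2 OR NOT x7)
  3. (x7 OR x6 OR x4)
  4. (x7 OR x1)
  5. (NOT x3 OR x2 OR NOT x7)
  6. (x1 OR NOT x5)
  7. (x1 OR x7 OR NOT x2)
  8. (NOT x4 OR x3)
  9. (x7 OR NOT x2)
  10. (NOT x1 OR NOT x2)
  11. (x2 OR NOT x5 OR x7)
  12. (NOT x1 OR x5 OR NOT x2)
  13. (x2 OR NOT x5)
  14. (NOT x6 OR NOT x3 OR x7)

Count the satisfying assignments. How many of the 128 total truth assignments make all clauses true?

5

Satisfying assignments:
  x1=0 x2=1 x3=0 x4=0 x5=0 x6=0 x7=1
  x1=0 x2=1 x3=1 x4=0 x5=0 x6=0 x7=1
  x1=0 x2=1 x3=1 x4=1 x5=0 x6=0 x7=1
  x1=1 x2=0 x3=0 x4=0 x5=0 x6=1 x7=0
  x1=1 x2=0 x3=1 x4=1 x5=0 x6=0 x7=0
That's 5 in total.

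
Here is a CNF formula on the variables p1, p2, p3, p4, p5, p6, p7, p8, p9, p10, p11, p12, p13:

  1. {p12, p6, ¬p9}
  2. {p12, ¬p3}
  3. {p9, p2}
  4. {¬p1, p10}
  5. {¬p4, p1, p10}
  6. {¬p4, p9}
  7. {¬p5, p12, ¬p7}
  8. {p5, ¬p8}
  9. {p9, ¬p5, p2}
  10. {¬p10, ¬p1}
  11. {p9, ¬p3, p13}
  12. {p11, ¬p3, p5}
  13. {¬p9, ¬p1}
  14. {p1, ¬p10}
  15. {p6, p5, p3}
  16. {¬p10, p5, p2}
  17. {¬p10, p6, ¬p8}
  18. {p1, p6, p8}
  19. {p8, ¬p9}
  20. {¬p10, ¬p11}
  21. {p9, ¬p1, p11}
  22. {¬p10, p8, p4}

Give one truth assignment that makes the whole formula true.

p7 occurs only negated in the remaining clauses — set p7 = False.
Pure literal: p12 appears only positively; assign p12 = True.
Try p1 = False.
  then p10 is forced to False.
  then p4 is forced to False.
Branch on p2: take p2 = False.
  then p9 is forced to True.
  then p8 is forced to True.
  then p5 is forced to True.
p3, p6, p11, p13 are now unconstrained; take p3 = True, p6 = False, p11 = True, p13 = False.
Check each clause:
  1. {¬p9, p6, p12} — p12 is true.
  2. {¬p3, p12} — p12 is true.
  3. {p9, p2} — p9 is true.
  4. {p10, ¬p1} — ¬p1 is true.
  5. {p1, p10, ¬p4} — ¬p4 is true.
  6. {¬p4, p9} — p9 is true.
  7. {¬p5, ¬p7, p12} — ¬p7 is true.
  8. {p5, ¬p8} — p5 is true.
  9. {p9, p2, ¬p5} — p9 is true.
  10. {¬p10, ¬p1} — ¬p1 is true.
  11. {p13, ¬p3, p9} — p9 is true.
  12. {p11, p5, ¬p3} — p11 is true.
  13. {¬p1, ¬p9} — ¬p1 is true.
  14. {¬p10, p1} — ¬p10 is true.
  15. {p3, p5, p6} — p3 is true.
  16. {¬p10, p2, p5} — p5 is true.
  17. {¬p10, p6, ¬p8} — ¬p10 is true.
  18. {p1, p8, p6} — p8 is true.
  19. {p8, ¬p9} — p8 is true.
  20. {¬p10, ¬p11} — ¬p10 is true.
  21. {p9, ¬p1, p11} — p9 is true.
  22. {¬p10, p4, p8} — p8 is true.

p1 = False  p2 = False  p3 = True  p4 = False  p5 = True  p6 = False  p7 = False  p8 = True  p9 = True  p10 = False  p11 = True  p12 = True  p13 = False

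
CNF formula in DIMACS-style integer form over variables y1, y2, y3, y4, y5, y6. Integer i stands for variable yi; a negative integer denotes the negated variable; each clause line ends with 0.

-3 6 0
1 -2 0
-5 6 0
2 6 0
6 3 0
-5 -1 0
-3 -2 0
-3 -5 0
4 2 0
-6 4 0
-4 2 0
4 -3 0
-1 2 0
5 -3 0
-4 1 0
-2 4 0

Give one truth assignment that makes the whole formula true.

y1=T, y2=T, y3=F, y4=T, y5=F, y6=T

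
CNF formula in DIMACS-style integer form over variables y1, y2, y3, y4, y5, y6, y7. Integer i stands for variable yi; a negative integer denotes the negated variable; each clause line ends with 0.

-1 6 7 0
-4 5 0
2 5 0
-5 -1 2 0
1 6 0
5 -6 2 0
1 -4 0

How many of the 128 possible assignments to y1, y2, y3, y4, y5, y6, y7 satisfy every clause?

30

Split on y1, then y5.
  y1=1, y5=1: y3, y4 free; 3 ways for (y2,y6,y7) × 2^2 = 12.
  y1=1, y5=0: y3 free; 3 ways for (y2,y4,y6,y7) × 2^1 = 6.
  y1=0, y5=1: forces y4=0; y6=1; y2, y3, y7 free → 2^3 = 8.
  y1=0, y5=0: remaining (y2,y3,y4,y6,y7) ∈ {(1,0,0,1,0); (1,0,0,1,1); (1,1,0,1,0); (1,1,0,1,1)} — 4.
Total: 12 + 6 + 8 + 4 = 30.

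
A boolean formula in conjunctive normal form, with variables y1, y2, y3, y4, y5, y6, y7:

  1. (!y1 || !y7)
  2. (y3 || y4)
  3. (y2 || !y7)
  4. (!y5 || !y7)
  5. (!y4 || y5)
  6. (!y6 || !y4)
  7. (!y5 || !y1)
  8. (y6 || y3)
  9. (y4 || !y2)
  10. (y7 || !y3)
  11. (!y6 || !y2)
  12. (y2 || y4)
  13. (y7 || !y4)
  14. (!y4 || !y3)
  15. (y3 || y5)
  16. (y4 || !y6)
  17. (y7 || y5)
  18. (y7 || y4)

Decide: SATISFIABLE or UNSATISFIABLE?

UNSATISFIABLE

y4 = True:
  propagation gives y5=True, y7=False; an empty clause results — contradiction.
y4 = False:
  propagation gives y3=True, y2=False; an empty clause results — contradiction.
Every branch closes, so no satisfying assignment exists.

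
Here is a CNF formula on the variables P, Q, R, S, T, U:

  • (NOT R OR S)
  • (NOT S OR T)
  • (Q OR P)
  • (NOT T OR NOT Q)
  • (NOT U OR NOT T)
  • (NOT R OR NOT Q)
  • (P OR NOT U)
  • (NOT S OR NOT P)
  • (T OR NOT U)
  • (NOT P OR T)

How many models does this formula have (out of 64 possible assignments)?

2

The models are:
  P=F Q=T R=F S=F T=F U=F
  P=T Q=F R=F S=F T=T U=F
That's 2 in total.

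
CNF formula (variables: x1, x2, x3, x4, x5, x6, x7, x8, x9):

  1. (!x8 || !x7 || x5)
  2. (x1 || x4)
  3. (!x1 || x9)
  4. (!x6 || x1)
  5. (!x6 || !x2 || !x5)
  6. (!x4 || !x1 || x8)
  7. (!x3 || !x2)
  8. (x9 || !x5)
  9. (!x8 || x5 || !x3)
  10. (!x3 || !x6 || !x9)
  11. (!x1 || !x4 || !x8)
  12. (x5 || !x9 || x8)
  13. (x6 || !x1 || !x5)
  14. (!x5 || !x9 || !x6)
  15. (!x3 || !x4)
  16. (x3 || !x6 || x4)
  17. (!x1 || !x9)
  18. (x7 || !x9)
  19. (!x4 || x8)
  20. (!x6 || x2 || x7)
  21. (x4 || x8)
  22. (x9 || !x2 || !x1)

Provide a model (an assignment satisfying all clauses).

Try x1 = False.
  then x4 is forced to True.
  then x6 is forced to False.
  then x3 is forced to False.
  then x8 is forced to True.
Branch on x5: take x5 = False.
  then x7 is forced to False.
  then x9 is forced to False.
x2 is now unconstrained; take x2 = True.

x1 = 0, x2 = 1, x3 = 0, x4 = 1, x5 = 0, x6 = 0, x7 = 0, x8 = 1, x9 = 0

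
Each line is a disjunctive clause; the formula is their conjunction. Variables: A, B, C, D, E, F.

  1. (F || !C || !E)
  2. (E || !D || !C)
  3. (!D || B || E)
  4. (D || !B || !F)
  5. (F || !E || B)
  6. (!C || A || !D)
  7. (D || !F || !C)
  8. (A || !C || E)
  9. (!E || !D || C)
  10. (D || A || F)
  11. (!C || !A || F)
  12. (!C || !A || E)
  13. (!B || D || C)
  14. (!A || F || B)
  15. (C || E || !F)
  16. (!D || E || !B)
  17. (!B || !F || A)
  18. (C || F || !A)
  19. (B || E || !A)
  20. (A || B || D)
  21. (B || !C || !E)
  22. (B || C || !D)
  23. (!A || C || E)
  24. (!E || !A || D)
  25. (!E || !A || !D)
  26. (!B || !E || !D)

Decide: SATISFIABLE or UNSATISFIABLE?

UNSATISFIABLE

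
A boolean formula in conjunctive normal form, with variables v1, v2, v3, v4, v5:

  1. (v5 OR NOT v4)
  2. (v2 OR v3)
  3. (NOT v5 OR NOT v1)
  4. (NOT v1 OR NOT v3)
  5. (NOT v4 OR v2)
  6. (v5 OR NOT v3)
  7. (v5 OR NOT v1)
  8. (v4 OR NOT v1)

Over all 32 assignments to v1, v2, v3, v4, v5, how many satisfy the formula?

6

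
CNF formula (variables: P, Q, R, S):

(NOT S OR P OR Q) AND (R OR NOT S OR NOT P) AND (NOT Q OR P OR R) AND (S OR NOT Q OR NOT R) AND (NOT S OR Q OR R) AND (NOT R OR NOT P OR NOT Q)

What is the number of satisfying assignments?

7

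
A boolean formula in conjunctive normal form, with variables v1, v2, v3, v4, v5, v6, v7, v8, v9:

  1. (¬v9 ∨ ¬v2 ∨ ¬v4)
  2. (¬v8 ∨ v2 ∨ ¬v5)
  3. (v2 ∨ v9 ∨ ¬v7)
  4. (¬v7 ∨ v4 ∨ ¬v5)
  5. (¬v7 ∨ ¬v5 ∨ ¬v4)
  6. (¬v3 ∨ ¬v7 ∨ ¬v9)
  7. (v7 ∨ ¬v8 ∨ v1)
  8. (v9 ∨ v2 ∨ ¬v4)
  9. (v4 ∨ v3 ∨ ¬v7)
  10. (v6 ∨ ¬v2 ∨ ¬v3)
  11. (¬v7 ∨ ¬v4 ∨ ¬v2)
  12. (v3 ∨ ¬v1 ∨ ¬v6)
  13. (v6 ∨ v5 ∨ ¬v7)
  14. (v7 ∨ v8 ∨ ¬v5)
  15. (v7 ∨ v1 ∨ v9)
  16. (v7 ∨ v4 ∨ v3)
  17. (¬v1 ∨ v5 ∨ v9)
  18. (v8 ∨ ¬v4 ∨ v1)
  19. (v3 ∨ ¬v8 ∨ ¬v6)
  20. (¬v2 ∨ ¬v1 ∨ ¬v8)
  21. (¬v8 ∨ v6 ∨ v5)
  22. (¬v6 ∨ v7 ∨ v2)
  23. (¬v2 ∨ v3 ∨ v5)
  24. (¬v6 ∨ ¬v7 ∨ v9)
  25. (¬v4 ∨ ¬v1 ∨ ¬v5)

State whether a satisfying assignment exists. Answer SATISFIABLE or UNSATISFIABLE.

SATISFIABLE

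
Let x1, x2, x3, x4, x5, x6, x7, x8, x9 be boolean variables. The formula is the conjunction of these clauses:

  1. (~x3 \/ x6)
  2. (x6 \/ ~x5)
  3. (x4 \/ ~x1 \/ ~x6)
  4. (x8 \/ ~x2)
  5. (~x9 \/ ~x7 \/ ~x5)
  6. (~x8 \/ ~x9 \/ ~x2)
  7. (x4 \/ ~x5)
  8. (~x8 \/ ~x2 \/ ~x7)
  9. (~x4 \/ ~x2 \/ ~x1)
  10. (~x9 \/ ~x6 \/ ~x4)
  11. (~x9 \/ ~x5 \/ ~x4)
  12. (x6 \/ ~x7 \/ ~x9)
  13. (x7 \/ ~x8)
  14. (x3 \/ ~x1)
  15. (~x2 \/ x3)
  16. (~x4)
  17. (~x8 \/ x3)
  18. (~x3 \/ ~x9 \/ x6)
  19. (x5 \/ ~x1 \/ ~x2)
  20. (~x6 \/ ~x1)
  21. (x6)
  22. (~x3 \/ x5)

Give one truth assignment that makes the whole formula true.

x1=0  x2=0  x3=0  x4=0  x5=0  x6=1  x7=1  x8=0  x9=1

Check each clause:
  1. (~x3 \/ x6) — ~x3 is true.
  2. (~x5 \/ x6) — ~x5 is true.
  3. (x4 \/ ~x6 \/ ~x1) — ~x1 is true.
  4. (~x2 \/ x8) — ~x2 is true.
  5. (~x7 \/ ~x9 \/ ~x5) — ~x5 is true.
  6. (~x8 \/ ~x2 \/ ~x9) — ~x8 is true.
  7. (x4 \/ ~x5) — ~x5 is true.
  8. (~x7 \/ ~x2 \/ ~x8) — ~x8 is true.
  9. (~x2 \/ ~x4 \/ ~x1) — ~x4 is true.
  10. (~x6 \/ ~x4 \/ ~x9) — ~x4 is true.
  11. (~x5 \/ ~x4 \/ ~x9) — ~x5 is true.
  12. (~x9 \/ x6 \/ ~x7) — x6 is true.
  13. (x7 \/ ~x8) — ~x8 is true.
  14. (~x1 \/ x3) — ~x1 is true.
  15. (~x2 \/ x3) — ~x2 is true.
  16. (~x4) — ~x4 is true.
  17. (x3 \/ ~x8) — ~x8 is true.
  18. (~x3 \/ ~x9 \/ x6) — ~x3 is true.
  19. (x5 \/ ~x1 \/ ~x2) — ~x1 is true.
  20. (~x6 \/ ~x1) — ~x1 is true.
  21. (x6) — x6 is true.
  22. (~x3 \/ x5) — ~x3 is true.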